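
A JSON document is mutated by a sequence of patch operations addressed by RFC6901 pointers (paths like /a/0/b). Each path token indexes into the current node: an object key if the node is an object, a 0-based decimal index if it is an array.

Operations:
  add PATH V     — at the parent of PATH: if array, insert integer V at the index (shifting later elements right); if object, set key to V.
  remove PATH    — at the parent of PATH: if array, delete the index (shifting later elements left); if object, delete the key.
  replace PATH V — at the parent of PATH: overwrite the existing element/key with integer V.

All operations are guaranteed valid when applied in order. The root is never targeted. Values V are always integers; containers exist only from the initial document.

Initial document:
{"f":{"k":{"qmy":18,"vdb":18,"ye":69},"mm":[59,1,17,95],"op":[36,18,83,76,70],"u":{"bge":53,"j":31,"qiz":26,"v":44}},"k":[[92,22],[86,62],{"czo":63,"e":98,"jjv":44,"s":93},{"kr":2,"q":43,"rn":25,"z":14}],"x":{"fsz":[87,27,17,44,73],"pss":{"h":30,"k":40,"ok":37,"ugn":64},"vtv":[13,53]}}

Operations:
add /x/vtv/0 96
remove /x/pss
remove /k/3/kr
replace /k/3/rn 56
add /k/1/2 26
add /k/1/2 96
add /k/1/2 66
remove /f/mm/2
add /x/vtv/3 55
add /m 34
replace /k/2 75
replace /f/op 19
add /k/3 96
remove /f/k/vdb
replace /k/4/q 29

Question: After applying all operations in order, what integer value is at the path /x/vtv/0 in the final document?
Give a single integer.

Answer: 96

Derivation:
After op 1 (add /x/vtv/0 96): {"f":{"k":{"qmy":18,"vdb":18,"ye":69},"mm":[59,1,17,95],"op":[36,18,83,76,70],"u":{"bge":53,"j":31,"qiz":26,"v":44}},"k":[[92,22],[86,62],{"czo":63,"e":98,"jjv":44,"s":93},{"kr":2,"q":43,"rn":25,"z":14}],"x":{"fsz":[87,27,17,44,73],"pss":{"h":30,"k":40,"ok":37,"ugn":64},"vtv":[96,13,53]}}
After op 2 (remove /x/pss): {"f":{"k":{"qmy":18,"vdb":18,"ye":69},"mm":[59,1,17,95],"op":[36,18,83,76,70],"u":{"bge":53,"j":31,"qiz":26,"v":44}},"k":[[92,22],[86,62],{"czo":63,"e":98,"jjv":44,"s":93},{"kr":2,"q":43,"rn":25,"z":14}],"x":{"fsz":[87,27,17,44,73],"vtv":[96,13,53]}}
After op 3 (remove /k/3/kr): {"f":{"k":{"qmy":18,"vdb":18,"ye":69},"mm":[59,1,17,95],"op":[36,18,83,76,70],"u":{"bge":53,"j":31,"qiz":26,"v":44}},"k":[[92,22],[86,62],{"czo":63,"e":98,"jjv":44,"s":93},{"q":43,"rn":25,"z":14}],"x":{"fsz":[87,27,17,44,73],"vtv":[96,13,53]}}
After op 4 (replace /k/3/rn 56): {"f":{"k":{"qmy":18,"vdb":18,"ye":69},"mm":[59,1,17,95],"op":[36,18,83,76,70],"u":{"bge":53,"j":31,"qiz":26,"v":44}},"k":[[92,22],[86,62],{"czo":63,"e":98,"jjv":44,"s":93},{"q":43,"rn":56,"z":14}],"x":{"fsz":[87,27,17,44,73],"vtv":[96,13,53]}}
After op 5 (add /k/1/2 26): {"f":{"k":{"qmy":18,"vdb":18,"ye":69},"mm":[59,1,17,95],"op":[36,18,83,76,70],"u":{"bge":53,"j":31,"qiz":26,"v":44}},"k":[[92,22],[86,62,26],{"czo":63,"e":98,"jjv":44,"s":93},{"q":43,"rn":56,"z":14}],"x":{"fsz":[87,27,17,44,73],"vtv":[96,13,53]}}
After op 6 (add /k/1/2 96): {"f":{"k":{"qmy":18,"vdb":18,"ye":69},"mm":[59,1,17,95],"op":[36,18,83,76,70],"u":{"bge":53,"j":31,"qiz":26,"v":44}},"k":[[92,22],[86,62,96,26],{"czo":63,"e":98,"jjv":44,"s":93},{"q":43,"rn":56,"z":14}],"x":{"fsz":[87,27,17,44,73],"vtv":[96,13,53]}}
After op 7 (add /k/1/2 66): {"f":{"k":{"qmy":18,"vdb":18,"ye":69},"mm":[59,1,17,95],"op":[36,18,83,76,70],"u":{"bge":53,"j":31,"qiz":26,"v":44}},"k":[[92,22],[86,62,66,96,26],{"czo":63,"e":98,"jjv":44,"s":93},{"q":43,"rn":56,"z":14}],"x":{"fsz":[87,27,17,44,73],"vtv":[96,13,53]}}
After op 8 (remove /f/mm/2): {"f":{"k":{"qmy":18,"vdb":18,"ye":69},"mm":[59,1,95],"op":[36,18,83,76,70],"u":{"bge":53,"j":31,"qiz":26,"v":44}},"k":[[92,22],[86,62,66,96,26],{"czo":63,"e":98,"jjv":44,"s":93},{"q":43,"rn":56,"z":14}],"x":{"fsz":[87,27,17,44,73],"vtv":[96,13,53]}}
After op 9 (add /x/vtv/3 55): {"f":{"k":{"qmy":18,"vdb":18,"ye":69},"mm":[59,1,95],"op":[36,18,83,76,70],"u":{"bge":53,"j":31,"qiz":26,"v":44}},"k":[[92,22],[86,62,66,96,26],{"czo":63,"e":98,"jjv":44,"s":93},{"q":43,"rn":56,"z":14}],"x":{"fsz":[87,27,17,44,73],"vtv":[96,13,53,55]}}
After op 10 (add /m 34): {"f":{"k":{"qmy":18,"vdb":18,"ye":69},"mm":[59,1,95],"op":[36,18,83,76,70],"u":{"bge":53,"j":31,"qiz":26,"v":44}},"k":[[92,22],[86,62,66,96,26],{"czo":63,"e":98,"jjv":44,"s":93},{"q":43,"rn":56,"z":14}],"m":34,"x":{"fsz":[87,27,17,44,73],"vtv":[96,13,53,55]}}
After op 11 (replace /k/2 75): {"f":{"k":{"qmy":18,"vdb":18,"ye":69},"mm":[59,1,95],"op":[36,18,83,76,70],"u":{"bge":53,"j":31,"qiz":26,"v":44}},"k":[[92,22],[86,62,66,96,26],75,{"q":43,"rn":56,"z":14}],"m":34,"x":{"fsz":[87,27,17,44,73],"vtv":[96,13,53,55]}}
After op 12 (replace /f/op 19): {"f":{"k":{"qmy":18,"vdb":18,"ye":69},"mm":[59,1,95],"op":19,"u":{"bge":53,"j":31,"qiz":26,"v":44}},"k":[[92,22],[86,62,66,96,26],75,{"q":43,"rn":56,"z":14}],"m":34,"x":{"fsz":[87,27,17,44,73],"vtv":[96,13,53,55]}}
After op 13 (add /k/3 96): {"f":{"k":{"qmy":18,"vdb":18,"ye":69},"mm":[59,1,95],"op":19,"u":{"bge":53,"j":31,"qiz":26,"v":44}},"k":[[92,22],[86,62,66,96,26],75,96,{"q":43,"rn":56,"z":14}],"m":34,"x":{"fsz":[87,27,17,44,73],"vtv":[96,13,53,55]}}
After op 14 (remove /f/k/vdb): {"f":{"k":{"qmy":18,"ye":69},"mm":[59,1,95],"op":19,"u":{"bge":53,"j":31,"qiz":26,"v":44}},"k":[[92,22],[86,62,66,96,26],75,96,{"q":43,"rn":56,"z":14}],"m":34,"x":{"fsz":[87,27,17,44,73],"vtv":[96,13,53,55]}}
After op 15 (replace /k/4/q 29): {"f":{"k":{"qmy":18,"ye":69},"mm":[59,1,95],"op":19,"u":{"bge":53,"j":31,"qiz":26,"v":44}},"k":[[92,22],[86,62,66,96,26],75,96,{"q":29,"rn":56,"z":14}],"m":34,"x":{"fsz":[87,27,17,44,73],"vtv":[96,13,53,55]}}
Value at /x/vtv/0: 96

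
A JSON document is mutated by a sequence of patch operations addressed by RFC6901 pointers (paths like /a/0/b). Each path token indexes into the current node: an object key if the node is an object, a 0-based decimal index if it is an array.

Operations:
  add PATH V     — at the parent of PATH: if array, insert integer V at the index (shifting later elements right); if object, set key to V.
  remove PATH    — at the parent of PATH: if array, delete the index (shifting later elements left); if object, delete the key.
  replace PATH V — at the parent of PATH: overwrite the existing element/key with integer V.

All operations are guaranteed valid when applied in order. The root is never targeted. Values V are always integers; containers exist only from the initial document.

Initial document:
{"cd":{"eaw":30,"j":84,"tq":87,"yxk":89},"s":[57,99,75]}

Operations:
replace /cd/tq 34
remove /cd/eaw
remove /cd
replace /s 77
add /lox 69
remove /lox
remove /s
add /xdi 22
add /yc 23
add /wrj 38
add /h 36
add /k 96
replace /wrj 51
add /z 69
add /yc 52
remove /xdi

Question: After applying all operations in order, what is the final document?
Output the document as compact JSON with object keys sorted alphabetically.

After op 1 (replace /cd/tq 34): {"cd":{"eaw":30,"j":84,"tq":34,"yxk":89},"s":[57,99,75]}
After op 2 (remove /cd/eaw): {"cd":{"j":84,"tq":34,"yxk":89},"s":[57,99,75]}
After op 3 (remove /cd): {"s":[57,99,75]}
After op 4 (replace /s 77): {"s":77}
After op 5 (add /lox 69): {"lox":69,"s":77}
After op 6 (remove /lox): {"s":77}
After op 7 (remove /s): {}
After op 8 (add /xdi 22): {"xdi":22}
After op 9 (add /yc 23): {"xdi":22,"yc":23}
After op 10 (add /wrj 38): {"wrj":38,"xdi":22,"yc":23}
After op 11 (add /h 36): {"h":36,"wrj":38,"xdi":22,"yc":23}
After op 12 (add /k 96): {"h":36,"k":96,"wrj":38,"xdi":22,"yc":23}
After op 13 (replace /wrj 51): {"h":36,"k":96,"wrj":51,"xdi":22,"yc":23}
After op 14 (add /z 69): {"h":36,"k":96,"wrj":51,"xdi":22,"yc":23,"z":69}
After op 15 (add /yc 52): {"h":36,"k":96,"wrj":51,"xdi":22,"yc":52,"z":69}
After op 16 (remove /xdi): {"h":36,"k":96,"wrj":51,"yc":52,"z":69}

Answer: {"h":36,"k":96,"wrj":51,"yc":52,"z":69}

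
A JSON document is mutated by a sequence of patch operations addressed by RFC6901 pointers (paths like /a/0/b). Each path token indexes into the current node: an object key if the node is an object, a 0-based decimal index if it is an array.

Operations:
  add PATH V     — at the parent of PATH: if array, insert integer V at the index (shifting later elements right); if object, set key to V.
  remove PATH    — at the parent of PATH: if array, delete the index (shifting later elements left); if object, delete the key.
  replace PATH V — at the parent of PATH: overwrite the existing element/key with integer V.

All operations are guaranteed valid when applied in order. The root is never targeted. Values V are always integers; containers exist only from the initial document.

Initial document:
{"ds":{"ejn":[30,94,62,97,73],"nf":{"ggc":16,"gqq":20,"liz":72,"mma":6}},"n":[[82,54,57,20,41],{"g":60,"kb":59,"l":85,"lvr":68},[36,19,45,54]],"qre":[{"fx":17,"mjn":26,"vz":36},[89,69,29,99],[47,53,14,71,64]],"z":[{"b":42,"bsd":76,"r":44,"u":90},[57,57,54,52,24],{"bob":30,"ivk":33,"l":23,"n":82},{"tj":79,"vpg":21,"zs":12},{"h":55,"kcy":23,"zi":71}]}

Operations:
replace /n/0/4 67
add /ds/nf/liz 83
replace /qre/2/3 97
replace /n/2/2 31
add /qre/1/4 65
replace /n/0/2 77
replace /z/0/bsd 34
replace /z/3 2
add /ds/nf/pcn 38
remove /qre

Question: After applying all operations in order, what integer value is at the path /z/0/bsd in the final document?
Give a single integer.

After op 1 (replace /n/0/4 67): {"ds":{"ejn":[30,94,62,97,73],"nf":{"ggc":16,"gqq":20,"liz":72,"mma":6}},"n":[[82,54,57,20,67],{"g":60,"kb":59,"l":85,"lvr":68},[36,19,45,54]],"qre":[{"fx":17,"mjn":26,"vz":36},[89,69,29,99],[47,53,14,71,64]],"z":[{"b":42,"bsd":76,"r":44,"u":90},[57,57,54,52,24],{"bob":30,"ivk":33,"l":23,"n":82},{"tj":79,"vpg":21,"zs":12},{"h":55,"kcy":23,"zi":71}]}
After op 2 (add /ds/nf/liz 83): {"ds":{"ejn":[30,94,62,97,73],"nf":{"ggc":16,"gqq":20,"liz":83,"mma":6}},"n":[[82,54,57,20,67],{"g":60,"kb":59,"l":85,"lvr":68},[36,19,45,54]],"qre":[{"fx":17,"mjn":26,"vz":36},[89,69,29,99],[47,53,14,71,64]],"z":[{"b":42,"bsd":76,"r":44,"u":90},[57,57,54,52,24],{"bob":30,"ivk":33,"l":23,"n":82},{"tj":79,"vpg":21,"zs":12},{"h":55,"kcy":23,"zi":71}]}
After op 3 (replace /qre/2/3 97): {"ds":{"ejn":[30,94,62,97,73],"nf":{"ggc":16,"gqq":20,"liz":83,"mma":6}},"n":[[82,54,57,20,67],{"g":60,"kb":59,"l":85,"lvr":68},[36,19,45,54]],"qre":[{"fx":17,"mjn":26,"vz":36},[89,69,29,99],[47,53,14,97,64]],"z":[{"b":42,"bsd":76,"r":44,"u":90},[57,57,54,52,24],{"bob":30,"ivk":33,"l":23,"n":82},{"tj":79,"vpg":21,"zs":12},{"h":55,"kcy":23,"zi":71}]}
After op 4 (replace /n/2/2 31): {"ds":{"ejn":[30,94,62,97,73],"nf":{"ggc":16,"gqq":20,"liz":83,"mma":6}},"n":[[82,54,57,20,67],{"g":60,"kb":59,"l":85,"lvr":68},[36,19,31,54]],"qre":[{"fx":17,"mjn":26,"vz":36},[89,69,29,99],[47,53,14,97,64]],"z":[{"b":42,"bsd":76,"r":44,"u":90},[57,57,54,52,24],{"bob":30,"ivk":33,"l":23,"n":82},{"tj":79,"vpg":21,"zs":12},{"h":55,"kcy":23,"zi":71}]}
After op 5 (add /qre/1/4 65): {"ds":{"ejn":[30,94,62,97,73],"nf":{"ggc":16,"gqq":20,"liz":83,"mma":6}},"n":[[82,54,57,20,67],{"g":60,"kb":59,"l":85,"lvr":68},[36,19,31,54]],"qre":[{"fx":17,"mjn":26,"vz":36},[89,69,29,99,65],[47,53,14,97,64]],"z":[{"b":42,"bsd":76,"r":44,"u":90},[57,57,54,52,24],{"bob":30,"ivk":33,"l":23,"n":82},{"tj":79,"vpg":21,"zs":12},{"h":55,"kcy":23,"zi":71}]}
After op 6 (replace /n/0/2 77): {"ds":{"ejn":[30,94,62,97,73],"nf":{"ggc":16,"gqq":20,"liz":83,"mma":6}},"n":[[82,54,77,20,67],{"g":60,"kb":59,"l":85,"lvr":68},[36,19,31,54]],"qre":[{"fx":17,"mjn":26,"vz":36},[89,69,29,99,65],[47,53,14,97,64]],"z":[{"b":42,"bsd":76,"r":44,"u":90},[57,57,54,52,24],{"bob":30,"ivk":33,"l":23,"n":82},{"tj":79,"vpg":21,"zs":12},{"h":55,"kcy":23,"zi":71}]}
After op 7 (replace /z/0/bsd 34): {"ds":{"ejn":[30,94,62,97,73],"nf":{"ggc":16,"gqq":20,"liz":83,"mma":6}},"n":[[82,54,77,20,67],{"g":60,"kb":59,"l":85,"lvr":68},[36,19,31,54]],"qre":[{"fx":17,"mjn":26,"vz":36},[89,69,29,99,65],[47,53,14,97,64]],"z":[{"b":42,"bsd":34,"r":44,"u":90},[57,57,54,52,24],{"bob":30,"ivk":33,"l":23,"n":82},{"tj":79,"vpg":21,"zs":12},{"h":55,"kcy":23,"zi":71}]}
After op 8 (replace /z/3 2): {"ds":{"ejn":[30,94,62,97,73],"nf":{"ggc":16,"gqq":20,"liz":83,"mma":6}},"n":[[82,54,77,20,67],{"g":60,"kb":59,"l":85,"lvr":68},[36,19,31,54]],"qre":[{"fx":17,"mjn":26,"vz":36},[89,69,29,99,65],[47,53,14,97,64]],"z":[{"b":42,"bsd":34,"r":44,"u":90},[57,57,54,52,24],{"bob":30,"ivk":33,"l":23,"n":82},2,{"h":55,"kcy":23,"zi":71}]}
After op 9 (add /ds/nf/pcn 38): {"ds":{"ejn":[30,94,62,97,73],"nf":{"ggc":16,"gqq":20,"liz":83,"mma":6,"pcn":38}},"n":[[82,54,77,20,67],{"g":60,"kb":59,"l":85,"lvr":68},[36,19,31,54]],"qre":[{"fx":17,"mjn":26,"vz":36},[89,69,29,99,65],[47,53,14,97,64]],"z":[{"b":42,"bsd":34,"r":44,"u":90},[57,57,54,52,24],{"bob":30,"ivk":33,"l":23,"n":82},2,{"h":55,"kcy":23,"zi":71}]}
After op 10 (remove /qre): {"ds":{"ejn":[30,94,62,97,73],"nf":{"ggc":16,"gqq":20,"liz":83,"mma":6,"pcn":38}},"n":[[82,54,77,20,67],{"g":60,"kb":59,"l":85,"lvr":68},[36,19,31,54]],"z":[{"b":42,"bsd":34,"r":44,"u":90},[57,57,54,52,24],{"bob":30,"ivk":33,"l":23,"n":82},2,{"h":55,"kcy":23,"zi":71}]}
Value at /z/0/bsd: 34

Answer: 34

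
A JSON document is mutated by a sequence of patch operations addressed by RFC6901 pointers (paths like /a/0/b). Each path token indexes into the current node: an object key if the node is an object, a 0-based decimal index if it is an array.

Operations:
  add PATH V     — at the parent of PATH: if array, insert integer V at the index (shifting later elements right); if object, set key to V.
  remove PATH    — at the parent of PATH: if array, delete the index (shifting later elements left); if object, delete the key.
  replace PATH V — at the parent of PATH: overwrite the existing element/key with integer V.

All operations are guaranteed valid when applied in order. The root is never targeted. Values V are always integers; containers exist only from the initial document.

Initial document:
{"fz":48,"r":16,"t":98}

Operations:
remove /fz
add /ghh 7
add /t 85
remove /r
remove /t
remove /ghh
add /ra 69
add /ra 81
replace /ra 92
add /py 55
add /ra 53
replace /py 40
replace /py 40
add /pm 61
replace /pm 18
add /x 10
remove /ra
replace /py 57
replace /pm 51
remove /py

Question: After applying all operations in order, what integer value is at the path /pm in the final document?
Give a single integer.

Answer: 51

Derivation:
After op 1 (remove /fz): {"r":16,"t":98}
After op 2 (add /ghh 7): {"ghh":7,"r":16,"t":98}
After op 3 (add /t 85): {"ghh":7,"r":16,"t":85}
After op 4 (remove /r): {"ghh":7,"t":85}
After op 5 (remove /t): {"ghh":7}
After op 6 (remove /ghh): {}
After op 7 (add /ra 69): {"ra":69}
After op 8 (add /ra 81): {"ra":81}
After op 9 (replace /ra 92): {"ra":92}
After op 10 (add /py 55): {"py":55,"ra":92}
After op 11 (add /ra 53): {"py":55,"ra":53}
After op 12 (replace /py 40): {"py":40,"ra":53}
After op 13 (replace /py 40): {"py":40,"ra":53}
After op 14 (add /pm 61): {"pm":61,"py":40,"ra":53}
After op 15 (replace /pm 18): {"pm":18,"py":40,"ra":53}
After op 16 (add /x 10): {"pm":18,"py":40,"ra":53,"x":10}
After op 17 (remove /ra): {"pm":18,"py":40,"x":10}
After op 18 (replace /py 57): {"pm":18,"py":57,"x":10}
After op 19 (replace /pm 51): {"pm":51,"py":57,"x":10}
After op 20 (remove /py): {"pm":51,"x":10}
Value at /pm: 51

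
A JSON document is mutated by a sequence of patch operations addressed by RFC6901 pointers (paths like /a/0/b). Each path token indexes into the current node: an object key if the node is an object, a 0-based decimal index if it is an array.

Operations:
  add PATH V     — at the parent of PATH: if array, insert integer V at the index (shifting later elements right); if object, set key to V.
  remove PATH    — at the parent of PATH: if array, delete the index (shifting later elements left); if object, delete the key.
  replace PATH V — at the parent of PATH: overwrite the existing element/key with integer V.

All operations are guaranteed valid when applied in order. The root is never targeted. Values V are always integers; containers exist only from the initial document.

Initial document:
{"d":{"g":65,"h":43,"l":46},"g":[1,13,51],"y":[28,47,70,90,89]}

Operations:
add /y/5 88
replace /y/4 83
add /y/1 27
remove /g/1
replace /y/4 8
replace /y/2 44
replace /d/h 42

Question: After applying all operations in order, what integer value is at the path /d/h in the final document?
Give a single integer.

Answer: 42

Derivation:
After op 1 (add /y/5 88): {"d":{"g":65,"h":43,"l":46},"g":[1,13,51],"y":[28,47,70,90,89,88]}
After op 2 (replace /y/4 83): {"d":{"g":65,"h":43,"l":46},"g":[1,13,51],"y":[28,47,70,90,83,88]}
After op 3 (add /y/1 27): {"d":{"g":65,"h":43,"l":46},"g":[1,13,51],"y":[28,27,47,70,90,83,88]}
After op 4 (remove /g/1): {"d":{"g":65,"h":43,"l":46},"g":[1,51],"y":[28,27,47,70,90,83,88]}
After op 5 (replace /y/4 8): {"d":{"g":65,"h":43,"l":46},"g":[1,51],"y":[28,27,47,70,8,83,88]}
After op 6 (replace /y/2 44): {"d":{"g":65,"h":43,"l":46},"g":[1,51],"y":[28,27,44,70,8,83,88]}
After op 7 (replace /d/h 42): {"d":{"g":65,"h":42,"l":46},"g":[1,51],"y":[28,27,44,70,8,83,88]}
Value at /d/h: 42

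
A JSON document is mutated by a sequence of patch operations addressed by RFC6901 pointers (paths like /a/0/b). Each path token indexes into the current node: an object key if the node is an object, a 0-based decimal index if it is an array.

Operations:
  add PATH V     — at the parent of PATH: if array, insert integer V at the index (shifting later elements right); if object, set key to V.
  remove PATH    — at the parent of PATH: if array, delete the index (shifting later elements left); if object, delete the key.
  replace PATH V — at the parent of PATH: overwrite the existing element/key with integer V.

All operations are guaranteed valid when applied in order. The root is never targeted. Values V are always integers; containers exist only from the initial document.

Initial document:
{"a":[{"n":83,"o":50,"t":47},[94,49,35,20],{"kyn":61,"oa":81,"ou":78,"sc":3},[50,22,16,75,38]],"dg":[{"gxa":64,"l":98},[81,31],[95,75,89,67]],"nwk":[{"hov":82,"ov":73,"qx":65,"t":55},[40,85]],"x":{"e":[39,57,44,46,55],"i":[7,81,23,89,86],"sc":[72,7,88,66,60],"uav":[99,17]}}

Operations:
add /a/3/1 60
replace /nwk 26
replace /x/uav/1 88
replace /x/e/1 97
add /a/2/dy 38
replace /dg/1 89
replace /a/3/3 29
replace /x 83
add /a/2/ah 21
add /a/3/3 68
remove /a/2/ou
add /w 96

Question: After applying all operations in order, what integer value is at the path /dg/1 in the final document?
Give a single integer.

After op 1 (add /a/3/1 60): {"a":[{"n":83,"o":50,"t":47},[94,49,35,20],{"kyn":61,"oa":81,"ou":78,"sc":3},[50,60,22,16,75,38]],"dg":[{"gxa":64,"l":98},[81,31],[95,75,89,67]],"nwk":[{"hov":82,"ov":73,"qx":65,"t":55},[40,85]],"x":{"e":[39,57,44,46,55],"i":[7,81,23,89,86],"sc":[72,7,88,66,60],"uav":[99,17]}}
After op 2 (replace /nwk 26): {"a":[{"n":83,"o":50,"t":47},[94,49,35,20],{"kyn":61,"oa":81,"ou":78,"sc":3},[50,60,22,16,75,38]],"dg":[{"gxa":64,"l":98},[81,31],[95,75,89,67]],"nwk":26,"x":{"e":[39,57,44,46,55],"i":[7,81,23,89,86],"sc":[72,7,88,66,60],"uav":[99,17]}}
After op 3 (replace /x/uav/1 88): {"a":[{"n":83,"o":50,"t":47},[94,49,35,20],{"kyn":61,"oa":81,"ou":78,"sc":3},[50,60,22,16,75,38]],"dg":[{"gxa":64,"l":98},[81,31],[95,75,89,67]],"nwk":26,"x":{"e":[39,57,44,46,55],"i":[7,81,23,89,86],"sc":[72,7,88,66,60],"uav":[99,88]}}
After op 4 (replace /x/e/1 97): {"a":[{"n":83,"o":50,"t":47},[94,49,35,20],{"kyn":61,"oa":81,"ou":78,"sc":3},[50,60,22,16,75,38]],"dg":[{"gxa":64,"l":98},[81,31],[95,75,89,67]],"nwk":26,"x":{"e":[39,97,44,46,55],"i":[7,81,23,89,86],"sc":[72,7,88,66,60],"uav":[99,88]}}
After op 5 (add /a/2/dy 38): {"a":[{"n":83,"o":50,"t":47},[94,49,35,20],{"dy":38,"kyn":61,"oa":81,"ou":78,"sc":3},[50,60,22,16,75,38]],"dg":[{"gxa":64,"l":98},[81,31],[95,75,89,67]],"nwk":26,"x":{"e":[39,97,44,46,55],"i":[7,81,23,89,86],"sc":[72,7,88,66,60],"uav":[99,88]}}
After op 6 (replace /dg/1 89): {"a":[{"n":83,"o":50,"t":47},[94,49,35,20],{"dy":38,"kyn":61,"oa":81,"ou":78,"sc":3},[50,60,22,16,75,38]],"dg":[{"gxa":64,"l":98},89,[95,75,89,67]],"nwk":26,"x":{"e":[39,97,44,46,55],"i":[7,81,23,89,86],"sc":[72,7,88,66,60],"uav":[99,88]}}
After op 7 (replace /a/3/3 29): {"a":[{"n":83,"o":50,"t":47},[94,49,35,20],{"dy":38,"kyn":61,"oa":81,"ou":78,"sc":3},[50,60,22,29,75,38]],"dg":[{"gxa":64,"l":98},89,[95,75,89,67]],"nwk":26,"x":{"e":[39,97,44,46,55],"i":[7,81,23,89,86],"sc":[72,7,88,66,60],"uav":[99,88]}}
After op 8 (replace /x 83): {"a":[{"n":83,"o":50,"t":47},[94,49,35,20],{"dy":38,"kyn":61,"oa":81,"ou":78,"sc":3},[50,60,22,29,75,38]],"dg":[{"gxa":64,"l":98},89,[95,75,89,67]],"nwk":26,"x":83}
After op 9 (add /a/2/ah 21): {"a":[{"n":83,"o":50,"t":47},[94,49,35,20],{"ah":21,"dy":38,"kyn":61,"oa":81,"ou":78,"sc":3},[50,60,22,29,75,38]],"dg":[{"gxa":64,"l":98},89,[95,75,89,67]],"nwk":26,"x":83}
After op 10 (add /a/3/3 68): {"a":[{"n":83,"o":50,"t":47},[94,49,35,20],{"ah":21,"dy":38,"kyn":61,"oa":81,"ou":78,"sc":3},[50,60,22,68,29,75,38]],"dg":[{"gxa":64,"l":98},89,[95,75,89,67]],"nwk":26,"x":83}
After op 11 (remove /a/2/ou): {"a":[{"n":83,"o":50,"t":47},[94,49,35,20],{"ah":21,"dy":38,"kyn":61,"oa":81,"sc":3},[50,60,22,68,29,75,38]],"dg":[{"gxa":64,"l":98},89,[95,75,89,67]],"nwk":26,"x":83}
After op 12 (add /w 96): {"a":[{"n":83,"o":50,"t":47},[94,49,35,20],{"ah":21,"dy":38,"kyn":61,"oa":81,"sc":3},[50,60,22,68,29,75,38]],"dg":[{"gxa":64,"l":98},89,[95,75,89,67]],"nwk":26,"w":96,"x":83}
Value at /dg/1: 89

Answer: 89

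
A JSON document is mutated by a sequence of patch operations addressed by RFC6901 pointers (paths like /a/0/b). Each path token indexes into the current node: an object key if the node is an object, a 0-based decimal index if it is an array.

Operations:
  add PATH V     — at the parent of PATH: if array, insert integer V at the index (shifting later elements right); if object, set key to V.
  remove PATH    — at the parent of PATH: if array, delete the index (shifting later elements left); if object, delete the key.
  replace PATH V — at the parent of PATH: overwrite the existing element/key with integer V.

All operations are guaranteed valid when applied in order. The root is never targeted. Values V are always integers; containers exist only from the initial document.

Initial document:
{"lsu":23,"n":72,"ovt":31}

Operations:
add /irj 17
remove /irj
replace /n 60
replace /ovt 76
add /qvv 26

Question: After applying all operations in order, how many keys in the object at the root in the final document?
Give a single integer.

After op 1 (add /irj 17): {"irj":17,"lsu":23,"n":72,"ovt":31}
After op 2 (remove /irj): {"lsu":23,"n":72,"ovt":31}
After op 3 (replace /n 60): {"lsu":23,"n":60,"ovt":31}
After op 4 (replace /ovt 76): {"lsu":23,"n":60,"ovt":76}
After op 5 (add /qvv 26): {"lsu":23,"n":60,"ovt":76,"qvv":26}
Size at the root: 4

Answer: 4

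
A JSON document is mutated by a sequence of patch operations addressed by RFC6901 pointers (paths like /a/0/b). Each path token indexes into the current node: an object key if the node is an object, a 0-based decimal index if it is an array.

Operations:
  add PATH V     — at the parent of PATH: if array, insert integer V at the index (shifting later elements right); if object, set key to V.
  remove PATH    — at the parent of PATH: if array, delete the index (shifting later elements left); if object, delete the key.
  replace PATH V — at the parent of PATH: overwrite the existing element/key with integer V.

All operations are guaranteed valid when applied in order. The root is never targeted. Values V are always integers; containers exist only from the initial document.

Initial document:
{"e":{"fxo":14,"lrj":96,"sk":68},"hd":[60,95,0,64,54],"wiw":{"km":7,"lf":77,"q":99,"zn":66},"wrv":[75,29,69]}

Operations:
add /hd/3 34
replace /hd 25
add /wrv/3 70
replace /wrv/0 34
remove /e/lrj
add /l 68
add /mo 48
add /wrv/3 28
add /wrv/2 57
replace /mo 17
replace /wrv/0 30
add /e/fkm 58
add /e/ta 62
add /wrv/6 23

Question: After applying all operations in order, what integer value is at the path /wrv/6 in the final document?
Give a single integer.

After op 1 (add /hd/3 34): {"e":{"fxo":14,"lrj":96,"sk":68},"hd":[60,95,0,34,64,54],"wiw":{"km":7,"lf":77,"q":99,"zn":66},"wrv":[75,29,69]}
After op 2 (replace /hd 25): {"e":{"fxo":14,"lrj":96,"sk":68},"hd":25,"wiw":{"km":7,"lf":77,"q":99,"zn":66},"wrv":[75,29,69]}
After op 3 (add /wrv/3 70): {"e":{"fxo":14,"lrj":96,"sk":68},"hd":25,"wiw":{"km":7,"lf":77,"q":99,"zn":66},"wrv":[75,29,69,70]}
After op 4 (replace /wrv/0 34): {"e":{"fxo":14,"lrj":96,"sk":68},"hd":25,"wiw":{"km":7,"lf":77,"q":99,"zn":66},"wrv":[34,29,69,70]}
After op 5 (remove /e/lrj): {"e":{"fxo":14,"sk":68},"hd":25,"wiw":{"km":7,"lf":77,"q":99,"zn":66},"wrv":[34,29,69,70]}
After op 6 (add /l 68): {"e":{"fxo":14,"sk":68},"hd":25,"l":68,"wiw":{"km":7,"lf":77,"q":99,"zn":66},"wrv":[34,29,69,70]}
After op 7 (add /mo 48): {"e":{"fxo":14,"sk":68},"hd":25,"l":68,"mo":48,"wiw":{"km":7,"lf":77,"q":99,"zn":66},"wrv":[34,29,69,70]}
After op 8 (add /wrv/3 28): {"e":{"fxo":14,"sk":68},"hd":25,"l":68,"mo":48,"wiw":{"km":7,"lf":77,"q":99,"zn":66},"wrv":[34,29,69,28,70]}
After op 9 (add /wrv/2 57): {"e":{"fxo":14,"sk":68},"hd":25,"l":68,"mo":48,"wiw":{"km":7,"lf":77,"q":99,"zn":66},"wrv":[34,29,57,69,28,70]}
After op 10 (replace /mo 17): {"e":{"fxo":14,"sk":68},"hd":25,"l":68,"mo":17,"wiw":{"km":7,"lf":77,"q":99,"zn":66},"wrv":[34,29,57,69,28,70]}
After op 11 (replace /wrv/0 30): {"e":{"fxo":14,"sk":68},"hd":25,"l":68,"mo":17,"wiw":{"km":7,"lf":77,"q":99,"zn":66},"wrv":[30,29,57,69,28,70]}
After op 12 (add /e/fkm 58): {"e":{"fkm":58,"fxo":14,"sk":68},"hd":25,"l":68,"mo":17,"wiw":{"km":7,"lf":77,"q":99,"zn":66},"wrv":[30,29,57,69,28,70]}
After op 13 (add /e/ta 62): {"e":{"fkm":58,"fxo":14,"sk":68,"ta":62},"hd":25,"l":68,"mo":17,"wiw":{"km":7,"lf":77,"q":99,"zn":66},"wrv":[30,29,57,69,28,70]}
After op 14 (add /wrv/6 23): {"e":{"fkm":58,"fxo":14,"sk":68,"ta":62},"hd":25,"l":68,"mo":17,"wiw":{"km":7,"lf":77,"q":99,"zn":66},"wrv":[30,29,57,69,28,70,23]}
Value at /wrv/6: 23

Answer: 23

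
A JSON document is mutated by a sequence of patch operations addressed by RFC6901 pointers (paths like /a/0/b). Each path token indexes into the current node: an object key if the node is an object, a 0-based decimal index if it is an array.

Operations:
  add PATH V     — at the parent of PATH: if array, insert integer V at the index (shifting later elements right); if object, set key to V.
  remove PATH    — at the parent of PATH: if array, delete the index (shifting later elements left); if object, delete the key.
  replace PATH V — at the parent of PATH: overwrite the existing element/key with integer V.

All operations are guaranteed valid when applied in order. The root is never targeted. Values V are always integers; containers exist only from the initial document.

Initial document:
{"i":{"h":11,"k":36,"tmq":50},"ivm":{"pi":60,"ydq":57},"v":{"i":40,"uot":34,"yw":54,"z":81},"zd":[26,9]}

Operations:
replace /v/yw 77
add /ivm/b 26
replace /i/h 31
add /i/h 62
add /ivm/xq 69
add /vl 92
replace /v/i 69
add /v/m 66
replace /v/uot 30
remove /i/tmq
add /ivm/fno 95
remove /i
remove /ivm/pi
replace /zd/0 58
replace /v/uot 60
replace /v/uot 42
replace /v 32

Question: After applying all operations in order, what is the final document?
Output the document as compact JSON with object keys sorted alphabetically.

Answer: {"ivm":{"b":26,"fno":95,"xq":69,"ydq":57},"v":32,"vl":92,"zd":[58,9]}

Derivation:
After op 1 (replace /v/yw 77): {"i":{"h":11,"k":36,"tmq":50},"ivm":{"pi":60,"ydq":57},"v":{"i":40,"uot":34,"yw":77,"z":81},"zd":[26,9]}
After op 2 (add /ivm/b 26): {"i":{"h":11,"k":36,"tmq":50},"ivm":{"b":26,"pi":60,"ydq":57},"v":{"i":40,"uot":34,"yw":77,"z":81},"zd":[26,9]}
After op 3 (replace /i/h 31): {"i":{"h":31,"k":36,"tmq":50},"ivm":{"b":26,"pi":60,"ydq":57},"v":{"i":40,"uot":34,"yw":77,"z":81},"zd":[26,9]}
After op 4 (add /i/h 62): {"i":{"h":62,"k":36,"tmq":50},"ivm":{"b":26,"pi":60,"ydq":57},"v":{"i":40,"uot":34,"yw":77,"z":81},"zd":[26,9]}
After op 5 (add /ivm/xq 69): {"i":{"h":62,"k":36,"tmq":50},"ivm":{"b":26,"pi":60,"xq":69,"ydq":57},"v":{"i":40,"uot":34,"yw":77,"z":81},"zd":[26,9]}
After op 6 (add /vl 92): {"i":{"h":62,"k":36,"tmq":50},"ivm":{"b":26,"pi":60,"xq":69,"ydq":57},"v":{"i":40,"uot":34,"yw":77,"z":81},"vl":92,"zd":[26,9]}
After op 7 (replace /v/i 69): {"i":{"h":62,"k":36,"tmq":50},"ivm":{"b":26,"pi":60,"xq":69,"ydq":57},"v":{"i":69,"uot":34,"yw":77,"z":81},"vl":92,"zd":[26,9]}
After op 8 (add /v/m 66): {"i":{"h":62,"k":36,"tmq":50},"ivm":{"b":26,"pi":60,"xq":69,"ydq":57},"v":{"i":69,"m":66,"uot":34,"yw":77,"z":81},"vl":92,"zd":[26,9]}
After op 9 (replace /v/uot 30): {"i":{"h":62,"k":36,"tmq":50},"ivm":{"b":26,"pi":60,"xq":69,"ydq":57},"v":{"i":69,"m":66,"uot":30,"yw":77,"z":81},"vl":92,"zd":[26,9]}
After op 10 (remove /i/tmq): {"i":{"h":62,"k":36},"ivm":{"b":26,"pi":60,"xq":69,"ydq":57},"v":{"i":69,"m":66,"uot":30,"yw":77,"z":81},"vl":92,"zd":[26,9]}
After op 11 (add /ivm/fno 95): {"i":{"h":62,"k":36},"ivm":{"b":26,"fno":95,"pi":60,"xq":69,"ydq":57},"v":{"i":69,"m":66,"uot":30,"yw":77,"z":81},"vl":92,"zd":[26,9]}
After op 12 (remove /i): {"ivm":{"b":26,"fno":95,"pi":60,"xq":69,"ydq":57},"v":{"i":69,"m":66,"uot":30,"yw":77,"z":81},"vl":92,"zd":[26,9]}
After op 13 (remove /ivm/pi): {"ivm":{"b":26,"fno":95,"xq":69,"ydq":57},"v":{"i":69,"m":66,"uot":30,"yw":77,"z":81},"vl":92,"zd":[26,9]}
After op 14 (replace /zd/0 58): {"ivm":{"b":26,"fno":95,"xq":69,"ydq":57},"v":{"i":69,"m":66,"uot":30,"yw":77,"z":81},"vl":92,"zd":[58,9]}
After op 15 (replace /v/uot 60): {"ivm":{"b":26,"fno":95,"xq":69,"ydq":57},"v":{"i":69,"m":66,"uot":60,"yw":77,"z":81},"vl":92,"zd":[58,9]}
After op 16 (replace /v/uot 42): {"ivm":{"b":26,"fno":95,"xq":69,"ydq":57},"v":{"i":69,"m":66,"uot":42,"yw":77,"z":81},"vl":92,"zd":[58,9]}
After op 17 (replace /v 32): {"ivm":{"b":26,"fno":95,"xq":69,"ydq":57},"v":32,"vl":92,"zd":[58,9]}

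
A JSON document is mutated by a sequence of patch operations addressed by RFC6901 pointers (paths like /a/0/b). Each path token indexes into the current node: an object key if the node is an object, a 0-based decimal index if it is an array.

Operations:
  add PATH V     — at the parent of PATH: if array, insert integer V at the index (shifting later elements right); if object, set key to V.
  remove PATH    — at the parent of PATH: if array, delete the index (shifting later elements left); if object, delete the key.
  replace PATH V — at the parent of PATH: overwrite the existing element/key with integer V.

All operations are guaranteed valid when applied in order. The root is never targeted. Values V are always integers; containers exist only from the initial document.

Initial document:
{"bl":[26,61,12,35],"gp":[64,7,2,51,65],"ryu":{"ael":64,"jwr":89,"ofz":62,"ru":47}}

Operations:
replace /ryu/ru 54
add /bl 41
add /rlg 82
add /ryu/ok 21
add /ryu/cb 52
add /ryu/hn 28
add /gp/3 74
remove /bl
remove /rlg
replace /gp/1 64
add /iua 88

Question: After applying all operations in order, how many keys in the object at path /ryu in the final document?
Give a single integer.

After op 1 (replace /ryu/ru 54): {"bl":[26,61,12,35],"gp":[64,7,2,51,65],"ryu":{"ael":64,"jwr":89,"ofz":62,"ru":54}}
After op 2 (add /bl 41): {"bl":41,"gp":[64,7,2,51,65],"ryu":{"ael":64,"jwr":89,"ofz":62,"ru":54}}
After op 3 (add /rlg 82): {"bl":41,"gp":[64,7,2,51,65],"rlg":82,"ryu":{"ael":64,"jwr":89,"ofz":62,"ru":54}}
After op 4 (add /ryu/ok 21): {"bl":41,"gp":[64,7,2,51,65],"rlg":82,"ryu":{"ael":64,"jwr":89,"ofz":62,"ok":21,"ru":54}}
After op 5 (add /ryu/cb 52): {"bl":41,"gp":[64,7,2,51,65],"rlg":82,"ryu":{"ael":64,"cb":52,"jwr":89,"ofz":62,"ok":21,"ru":54}}
After op 6 (add /ryu/hn 28): {"bl":41,"gp":[64,7,2,51,65],"rlg":82,"ryu":{"ael":64,"cb":52,"hn":28,"jwr":89,"ofz":62,"ok":21,"ru":54}}
After op 7 (add /gp/3 74): {"bl":41,"gp":[64,7,2,74,51,65],"rlg":82,"ryu":{"ael":64,"cb":52,"hn":28,"jwr":89,"ofz":62,"ok":21,"ru":54}}
After op 8 (remove /bl): {"gp":[64,7,2,74,51,65],"rlg":82,"ryu":{"ael":64,"cb":52,"hn":28,"jwr":89,"ofz":62,"ok":21,"ru":54}}
After op 9 (remove /rlg): {"gp":[64,7,2,74,51,65],"ryu":{"ael":64,"cb":52,"hn":28,"jwr":89,"ofz":62,"ok":21,"ru":54}}
After op 10 (replace /gp/1 64): {"gp":[64,64,2,74,51,65],"ryu":{"ael":64,"cb":52,"hn":28,"jwr":89,"ofz":62,"ok":21,"ru":54}}
After op 11 (add /iua 88): {"gp":[64,64,2,74,51,65],"iua":88,"ryu":{"ael":64,"cb":52,"hn":28,"jwr":89,"ofz":62,"ok":21,"ru":54}}
Size at path /ryu: 7

Answer: 7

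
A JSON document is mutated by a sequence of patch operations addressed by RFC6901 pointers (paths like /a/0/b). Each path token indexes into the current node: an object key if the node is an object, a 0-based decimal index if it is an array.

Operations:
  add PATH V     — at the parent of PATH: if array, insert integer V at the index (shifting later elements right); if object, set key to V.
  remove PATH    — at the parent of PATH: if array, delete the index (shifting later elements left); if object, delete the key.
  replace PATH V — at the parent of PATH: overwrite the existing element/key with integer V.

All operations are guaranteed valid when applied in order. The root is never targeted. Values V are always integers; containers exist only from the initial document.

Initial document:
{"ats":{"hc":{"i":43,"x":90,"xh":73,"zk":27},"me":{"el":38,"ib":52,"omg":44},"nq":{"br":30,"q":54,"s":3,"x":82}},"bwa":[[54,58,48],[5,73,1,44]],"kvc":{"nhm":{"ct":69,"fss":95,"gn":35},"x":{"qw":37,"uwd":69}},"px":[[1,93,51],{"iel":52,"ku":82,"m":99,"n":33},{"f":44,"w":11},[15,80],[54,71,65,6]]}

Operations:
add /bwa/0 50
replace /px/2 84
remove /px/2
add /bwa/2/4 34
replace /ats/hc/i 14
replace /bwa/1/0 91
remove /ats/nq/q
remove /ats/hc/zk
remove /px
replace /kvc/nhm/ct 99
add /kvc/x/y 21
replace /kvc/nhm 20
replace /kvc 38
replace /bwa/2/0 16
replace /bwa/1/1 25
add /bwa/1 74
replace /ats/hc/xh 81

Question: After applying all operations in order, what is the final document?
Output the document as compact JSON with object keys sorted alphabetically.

After op 1 (add /bwa/0 50): {"ats":{"hc":{"i":43,"x":90,"xh":73,"zk":27},"me":{"el":38,"ib":52,"omg":44},"nq":{"br":30,"q":54,"s":3,"x":82}},"bwa":[50,[54,58,48],[5,73,1,44]],"kvc":{"nhm":{"ct":69,"fss":95,"gn":35},"x":{"qw":37,"uwd":69}},"px":[[1,93,51],{"iel":52,"ku":82,"m":99,"n":33},{"f":44,"w":11},[15,80],[54,71,65,6]]}
After op 2 (replace /px/2 84): {"ats":{"hc":{"i":43,"x":90,"xh":73,"zk":27},"me":{"el":38,"ib":52,"omg":44},"nq":{"br":30,"q":54,"s":3,"x":82}},"bwa":[50,[54,58,48],[5,73,1,44]],"kvc":{"nhm":{"ct":69,"fss":95,"gn":35},"x":{"qw":37,"uwd":69}},"px":[[1,93,51],{"iel":52,"ku":82,"m":99,"n":33},84,[15,80],[54,71,65,6]]}
After op 3 (remove /px/2): {"ats":{"hc":{"i":43,"x":90,"xh":73,"zk":27},"me":{"el":38,"ib":52,"omg":44},"nq":{"br":30,"q":54,"s":3,"x":82}},"bwa":[50,[54,58,48],[5,73,1,44]],"kvc":{"nhm":{"ct":69,"fss":95,"gn":35},"x":{"qw":37,"uwd":69}},"px":[[1,93,51],{"iel":52,"ku":82,"m":99,"n":33},[15,80],[54,71,65,6]]}
After op 4 (add /bwa/2/4 34): {"ats":{"hc":{"i":43,"x":90,"xh":73,"zk":27},"me":{"el":38,"ib":52,"omg":44},"nq":{"br":30,"q":54,"s":3,"x":82}},"bwa":[50,[54,58,48],[5,73,1,44,34]],"kvc":{"nhm":{"ct":69,"fss":95,"gn":35},"x":{"qw":37,"uwd":69}},"px":[[1,93,51],{"iel":52,"ku":82,"m":99,"n":33},[15,80],[54,71,65,6]]}
After op 5 (replace /ats/hc/i 14): {"ats":{"hc":{"i":14,"x":90,"xh":73,"zk":27},"me":{"el":38,"ib":52,"omg":44},"nq":{"br":30,"q":54,"s":3,"x":82}},"bwa":[50,[54,58,48],[5,73,1,44,34]],"kvc":{"nhm":{"ct":69,"fss":95,"gn":35},"x":{"qw":37,"uwd":69}},"px":[[1,93,51],{"iel":52,"ku":82,"m":99,"n":33},[15,80],[54,71,65,6]]}
After op 6 (replace /bwa/1/0 91): {"ats":{"hc":{"i":14,"x":90,"xh":73,"zk":27},"me":{"el":38,"ib":52,"omg":44},"nq":{"br":30,"q":54,"s":3,"x":82}},"bwa":[50,[91,58,48],[5,73,1,44,34]],"kvc":{"nhm":{"ct":69,"fss":95,"gn":35},"x":{"qw":37,"uwd":69}},"px":[[1,93,51],{"iel":52,"ku":82,"m":99,"n":33},[15,80],[54,71,65,6]]}
After op 7 (remove /ats/nq/q): {"ats":{"hc":{"i":14,"x":90,"xh":73,"zk":27},"me":{"el":38,"ib":52,"omg":44},"nq":{"br":30,"s":3,"x":82}},"bwa":[50,[91,58,48],[5,73,1,44,34]],"kvc":{"nhm":{"ct":69,"fss":95,"gn":35},"x":{"qw":37,"uwd":69}},"px":[[1,93,51],{"iel":52,"ku":82,"m":99,"n":33},[15,80],[54,71,65,6]]}
After op 8 (remove /ats/hc/zk): {"ats":{"hc":{"i":14,"x":90,"xh":73},"me":{"el":38,"ib":52,"omg":44},"nq":{"br":30,"s":3,"x":82}},"bwa":[50,[91,58,48],[5,73,1,44,34]],"kvc":{"nhm":{"ct":69,"fss":95,"gn":35},"x":{"qw":37,"uwd":69}},"px":[[1,93,51],{"iel":52,"ku":82,"m":99,"n":33},[15,80],[54,71,65,6]]}
After op 9 (remove /px): {"ats":{"hc":{"i":14,"x":90,"xh":73},"me":{"el":38,"ib":52,"omg":44},"nq":{"br":30,"s":3,"x":82}},"bwa":[50,[91,58,48],[5,73,1,44,34]],"kvc":{"nhm":{"ct":69,"fss":95,"gn":35},"x":{"qw":37,"uwd":69}}}
After op 10 (replace /kvc/nhm/ct 99): {"ats":{"hc":{"i":14,"x":90,"xh":73},"me":{"el":38,"ib":52,"omg":44},"nq":{"br":30,"s":3,"x":82}},"bwa":[50,[91,58,48],[5,73,1,44,34]],"kvc":{"nhm":{"ct":99,"fss":95,"gn":35},"x":{"qw":37,"uwd":69}}}
After op 11 (add /kvc/x/y 21): {"ats":{"hc":{"i":14,"x":90,"xh":73},"me":{"el":38,"ib":52,"omg":44},"nq":{"br":30,"s":3,"x":82}},"bwa":[50,[91,58,48],[5,73,1,44,34]],"kvc":{"nhm":{"ct":99,"fss":95,"gn":35},"x":{"qw":37,"uwd":69,"y":21}}}
After op 12 (replace /kvc/nhm 20): {"ats":{"hc":{"i":14,"x":90,"xh":73},"me":{"el":38,"ib":52,"omg":44},"nq":{"br":30,"s":3,"x":82}},"bwa":[50,[91,58,48],[5,73,1,44,34]],"kvc":{"nhm":20,"x":{"qw":37,"uwd":69,"y":21}}}
After op 13 (replace /kvc 38): {"ats":{"hc":{"i":14,"x":90,"xh":73},"me":{"el":38,"ib":52,"omg":44},"nq":{"br":30,"s":3,"x":82}},"bwa":[50,[91,58,48],[5,73,1,44,34]],"kvc":38}
After op 14 (replace /bwa/2/0 16): {"ats":{"hc":{"i":14,"x":90,"xh":73},"me":{"el":38,"ib":52,"omg":44},"nq":{"br":30,"s":3,"x":82}},"bwa":[50,[91,58,48],[16,73,1,44,34]],"kvc":38}
After op 15 (replace /bwa/1/1 25): {"ats":{"hc":{"i":14,"x":90,"xh":73},"me":{"el":38,"ib":52,"omg":44},"nq":{"br":30,"s":3,"x":82}},"bwa":[50,[91,25,48],[16,73,1,44,34]],"kvc":38}
After op 16 (add /bwa/1 74): {"ats":{"hc":{"i":14,"x":90,"xh":73},"me":{"el":38,"ib":52,"omg":44},"nq":{"br":30,"s":3,"x":82}},"bwa":[50,74,[91,25,48],[16,73,1,44,34]],"kvc":38}
After op 17 (replace /ats/hc/xh 81): {"ats":{"hc":{"i":14,"x":90,"xh":81},"me":{"el":38,"ib":52,"omg":44},"nq":{"br":30,"s":3,"x":82}},"bwa":[50,74,[91,25,48],[16,73,1,44,34]],"kvc":38}

Answer: {"ats":{"hc":{"i":14,"x":90,"xh":81},"me":{"el":38,"ib":52,"omg":44},"nq":{"br":30,"s":3,"x":82}},"bwa":[50,74,[91,25,48],[16,73,1,44,34]],"kvc":38}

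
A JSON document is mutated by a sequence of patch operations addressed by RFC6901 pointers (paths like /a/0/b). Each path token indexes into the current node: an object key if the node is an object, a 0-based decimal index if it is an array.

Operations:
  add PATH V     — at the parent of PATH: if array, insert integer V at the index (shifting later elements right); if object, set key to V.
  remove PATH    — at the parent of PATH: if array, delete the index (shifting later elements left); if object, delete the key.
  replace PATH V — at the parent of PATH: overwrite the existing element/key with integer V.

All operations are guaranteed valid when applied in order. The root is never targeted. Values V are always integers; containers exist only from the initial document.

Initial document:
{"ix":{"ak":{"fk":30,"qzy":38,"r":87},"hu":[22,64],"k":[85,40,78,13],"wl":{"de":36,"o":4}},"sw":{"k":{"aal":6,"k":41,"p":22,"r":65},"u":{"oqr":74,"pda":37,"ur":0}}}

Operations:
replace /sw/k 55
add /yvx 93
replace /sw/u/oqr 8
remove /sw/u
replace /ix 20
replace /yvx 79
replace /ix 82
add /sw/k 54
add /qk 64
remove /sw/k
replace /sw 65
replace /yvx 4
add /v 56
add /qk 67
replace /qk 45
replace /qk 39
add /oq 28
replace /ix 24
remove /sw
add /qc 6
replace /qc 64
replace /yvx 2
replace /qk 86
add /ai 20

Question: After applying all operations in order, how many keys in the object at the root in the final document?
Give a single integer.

Answer: 7

Derivation:
After op 1 (replace /sw/k 55): {"ix":{"ak":{"fk":30,"qzy":38,"r":87},"hu":[22,64],"k":[85,40,78,13],"wl":{"de":36,"o":4}},"sw":{"k":55,"u":{"oqr":74,"pda":37,"ur":0}}}
After op 2 (add /yvx 93): {"ix":{"ak":{"fk":30,"qzy":38,"r":87},"hu":[22,64],"k":[85,40,78,13],"wl":{"de":36,"o":4}},"sw":{"k":55,"u":{"oqr":74,"pda":37,"ur":0}},"yvx":93}
After op 3 (replace /sw/u/oqr 8): {"ix":{"ak":{"fk":30,"qzy":38,"r":87},"hu":[22,64],"k":[85,40,78,13],"wl":{"de":36,"o":4}},"sw":{"k":55,"u":{"oqr":8,"pda":37,"ur":0}},"yvx":93}
After op 4 (remove /sw/u): {"ix":{"ak":{"fk":30,"qzy":38,"r":87},"hu":[22,64],"k":[85,40,78,13],"wl":{"de":36,"o":4}},"sw":{"k":55},"yvx":93}
After op 5 (replace /ix 20): {"ix":20,"sw":{"k":55},"yvx":93}
After op 6 (replace /yvx 79): {"ix":20,"sw":{"k":55},"yvx":79}
After op 7 (replace /ix 82): {"ix":82,"sw":{"k":55},"yvx":79}
After op 8 (add /sw/k 54): {"ix":82,"sw":{"k":54},"yvx":79}
After op 9 (add /qk 64): {"ix":82,"qk":64,"sw":{"k":54},"yvx":79}
After op 10 (remove /sw/k): {"ix":82,"qk":64,"sw":{},"yvx":79}
After op 11 (replace /sw 65): {"ix":82,"qk":64,"sw":65,"yvx":79}
After op 12 (replace /yvx 4): {"ix":82,"qk":64,"sw":65,"yvx":4}
After op 13 (add /v 56): {"ix":82,"qk":64,"sw":65,"v":56,"yvx":4}
After op 14 (add /qk 67): {"ix":82,"qk":67,"sw":65,"v":56,"yvx":4}
After op 15 (replace /qk 45): {"ix":82,"qk":45,"sw":65,"v":56,"yvx":4}
After op 16 (replace /qk 39): {"ix":82,"qk":39,"sw":65,"v":56,"yvx":4}
After op 17 (add /oq 28): {"ix":82,"oq":28,"qk":39,"sw":65,"v":56,"yvx":4}
After op 18 (replace /ix 24): {"ix":24,"oq":28,"qk":39,"sw":65,"v":56,"yvx":4}
After op 19 (remove /sw): {"ix":24,"oq":28,"qk":39,"v":56,"yvx":4}
After op 20 (add /qc 6): {"ix":24,"oq":28,"qc":6,"qk":39,"v":56,"yvx":4}
After op 21 (replace /qc 64): {"ix":24,"oq":28,"qc":64,"qk":39,"v":56,"yvx":4}
After op 22 (replace /yvx 2): {"ix":24,"oq":28,"qc":64,"qk":39,"v":56,"yvx":2}
After op 23 (replace /qk 86): {"ix":24,"oq":28,"qc":64,"qk":86,"v":56,"yvx":2}
After op 24 (add /ai 20): {"ai":20,"ix":24,"oq":28,"qc":64,"qk":86,"v":56,"yvx":2}
Size at the root: 7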